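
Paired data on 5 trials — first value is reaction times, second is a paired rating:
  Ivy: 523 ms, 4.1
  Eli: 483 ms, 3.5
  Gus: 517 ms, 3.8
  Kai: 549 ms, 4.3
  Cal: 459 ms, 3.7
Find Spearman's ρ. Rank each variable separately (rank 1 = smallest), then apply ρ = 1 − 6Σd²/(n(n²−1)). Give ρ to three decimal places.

Ranks of variable 1: 4, 2, 3, 5, 1
Ranks of variable 2: 4, 1, 3, 5, 2
d = r₁ − r₂: 0, 1, 0, 0, -1
d²: 0, 1, 0, 0, 1; Σd² = 2
ρ = 1 − 6·2/(5·24) = 1 − 12/120 = 0.900

0.900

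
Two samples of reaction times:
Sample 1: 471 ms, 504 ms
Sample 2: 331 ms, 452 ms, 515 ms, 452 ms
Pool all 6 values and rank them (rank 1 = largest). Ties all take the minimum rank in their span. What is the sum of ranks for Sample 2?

15

Sorted (descending): 515, 504, 471, 452, 452, 331
The 2 values of 452 occupy positions 4–5 → each gets rank 4.
Sample 2 values → pooled ranks: 331→6, 452→4, 515→1, 452→4
Rank sum = 6 + 4 + 1 + 4 = 15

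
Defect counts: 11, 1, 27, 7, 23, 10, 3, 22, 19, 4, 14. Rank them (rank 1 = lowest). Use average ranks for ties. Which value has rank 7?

14

Sorted (ascending): 1, 3, 4, 7, 10, 11, 14, 19, 22, 23, 27
No ties — each value takes its position as its rank.
Rank 7 → value 14.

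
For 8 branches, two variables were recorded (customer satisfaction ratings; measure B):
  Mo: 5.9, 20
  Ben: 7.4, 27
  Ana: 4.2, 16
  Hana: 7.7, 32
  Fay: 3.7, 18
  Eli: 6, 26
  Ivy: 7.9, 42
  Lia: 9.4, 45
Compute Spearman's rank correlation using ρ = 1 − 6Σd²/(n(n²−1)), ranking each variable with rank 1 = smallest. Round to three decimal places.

Ranks of variable 1: 3, 5, 2, 6, 1, 4, 7, 8
Ranks of variable 2: 3, 5, 1, 6, 2, 4, 7, 8
d = r₁ − r₂: 0, 0, 1, 0, -1, 0, 0, 0
d²: 0, 0, 1, 0, 1, 0, 0, 0; Σd² = 2
ρ = 1 − 6·2/(8·63) = 1 − 12/504 = 0.976

0.976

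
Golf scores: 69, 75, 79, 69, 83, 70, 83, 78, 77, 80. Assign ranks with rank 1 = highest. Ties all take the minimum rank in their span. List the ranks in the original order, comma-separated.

9, 7, 4, 9, 1, 8, 1, 5, 6, 3

Sorted (descending): 83, 83, 80, 79, 78, 77, 75, 70, 69, 69
The 2 values of 83 occupy positions 1–2 → each gets rank 1.
The 2 values of 69 occupy positions 9–10 → each gets rank 9.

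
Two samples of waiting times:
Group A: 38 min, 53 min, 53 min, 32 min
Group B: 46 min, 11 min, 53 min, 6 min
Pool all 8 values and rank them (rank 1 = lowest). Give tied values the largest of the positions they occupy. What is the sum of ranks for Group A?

23

Sorted (ascending): 6, 11, 32, 38, 46, 53, 53, 53
The 3 values of 53 occupy positions 6–8 → each gets rank 8.
Group A values → pooled ranks: 38→4, 53→8, 53→8, 32→3
Rank sum = 4 + 8 + 8 + 3 = 23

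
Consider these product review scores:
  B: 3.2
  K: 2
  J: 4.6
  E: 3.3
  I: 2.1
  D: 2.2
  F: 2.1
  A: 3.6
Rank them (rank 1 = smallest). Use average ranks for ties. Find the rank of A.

7

Sorted (ascending): 2, 2.1, 2.1, 2.2, 3.2, 3.3, 3.6, 4.6
The 2 values of 2.1 occupy positions 2–3 → average rank (2+3)/2 = 2.5.
A has value 3.6 → rank 7.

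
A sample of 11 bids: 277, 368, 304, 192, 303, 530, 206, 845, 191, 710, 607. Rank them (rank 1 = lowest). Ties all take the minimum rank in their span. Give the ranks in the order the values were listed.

Sorted (ascending): 191, 192, 206, 277, 303, 304, 368, 530, 607, 710, 845
No ties — each value takes its position as its rank.

4, 7, 6, 2, 5, 8, 3, 11, 1, 10, 9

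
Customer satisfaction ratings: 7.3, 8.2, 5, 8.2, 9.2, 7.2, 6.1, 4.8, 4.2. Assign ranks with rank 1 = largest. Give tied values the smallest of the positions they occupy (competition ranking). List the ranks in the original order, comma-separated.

4, 2, 7, 2, 1, 5, 6, 8, 9

Sorted (descending): 9.2, 8.2, 8.2, 7.3, 7.2, 6.1, 5, 4.8, 4.2
The 2 values of 8.2 occupy positions 2–3 → each gets rank 2.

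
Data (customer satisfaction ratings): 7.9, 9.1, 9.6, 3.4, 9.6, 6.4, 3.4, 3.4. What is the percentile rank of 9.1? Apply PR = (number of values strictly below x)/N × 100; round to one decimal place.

N = 8.
Strictly below 9.1: 5. Equal to 9.1: 1.
PR = 5/8 × 100 = 62.5

62.5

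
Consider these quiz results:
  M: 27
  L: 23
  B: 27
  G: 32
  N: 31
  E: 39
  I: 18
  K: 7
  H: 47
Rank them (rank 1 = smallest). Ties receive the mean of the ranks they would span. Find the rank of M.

4.5

Sorted (ascending): 7, 18, 23, 27, 27, 31, 32, 39, 47
The 2 values of 27 occupy positions 4–5 → average rank (4+5)/2 = 4.5.
M has value 27 → rank 4.5.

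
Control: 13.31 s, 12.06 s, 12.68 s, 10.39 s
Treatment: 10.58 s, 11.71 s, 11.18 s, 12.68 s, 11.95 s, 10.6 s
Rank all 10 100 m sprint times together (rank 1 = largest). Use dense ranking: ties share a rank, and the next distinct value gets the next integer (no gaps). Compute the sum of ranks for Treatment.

32

Sorted (descending): 13.31, 12.68, 12.68, 12.06, 11.95, 11.71, 11.18, 10.6, 10.58, 10.39
The 2 values of 12.68 share dense rank 2.
Remaining distinct values take the next consecutive integers.
Treatment values → pooled ranks: 10.58→8, 11.71→5, 11.18→6, 12.68→2, 11.95→4, 10.6→7
Rank sum = 8 + 5 + 6 + 2 + 4 + 7 = 32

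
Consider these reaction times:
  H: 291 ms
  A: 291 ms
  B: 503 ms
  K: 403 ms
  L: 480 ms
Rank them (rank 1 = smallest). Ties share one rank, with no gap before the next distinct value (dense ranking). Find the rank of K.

Sorted (ascending): 291, 291, 403, 480, 503
The 2 values of 291 share dense rank 1.
Remaining distinct values take the next consecutive integers.
K has value 403 ms → rank 2.

2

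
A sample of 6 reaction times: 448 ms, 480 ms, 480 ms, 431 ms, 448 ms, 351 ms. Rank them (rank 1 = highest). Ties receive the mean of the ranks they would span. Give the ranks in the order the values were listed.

Sorted (descending): 480, 480, 448, 448, 431, 351
The 2 values of 480 occupy positions 1–2 → average rank (1+2)/2 = 1.5.
The 2 values of 448 occupy positions 3–4 → average rank (3+4)/2 = 3.5.

3.5, 1.5, 1.5, 5, 3.5, 6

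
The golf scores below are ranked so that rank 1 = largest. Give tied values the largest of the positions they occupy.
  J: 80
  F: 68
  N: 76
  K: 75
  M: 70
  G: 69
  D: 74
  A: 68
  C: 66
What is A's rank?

8

Sorted (descending): 80, 76, 75, 74, 70, 69, 68, 68, 66
The 2 values of 68 occupy positions 7–8 → each gets rank 8.
A has value 68 → rank 8.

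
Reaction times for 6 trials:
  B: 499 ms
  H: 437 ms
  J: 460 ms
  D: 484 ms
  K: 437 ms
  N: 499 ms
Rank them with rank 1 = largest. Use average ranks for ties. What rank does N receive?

1.5

Sorted (descending): 499, 499, 484, 460, 437, 437
The 2 values of 499 occupy positions 1–2 → average rank (1+2)/2 = 1.5.
The 2 values of 437 occupy positions 5–6 → average rank (5+6)/2 = 5.5.
N has value 499 ms → rank 1.5.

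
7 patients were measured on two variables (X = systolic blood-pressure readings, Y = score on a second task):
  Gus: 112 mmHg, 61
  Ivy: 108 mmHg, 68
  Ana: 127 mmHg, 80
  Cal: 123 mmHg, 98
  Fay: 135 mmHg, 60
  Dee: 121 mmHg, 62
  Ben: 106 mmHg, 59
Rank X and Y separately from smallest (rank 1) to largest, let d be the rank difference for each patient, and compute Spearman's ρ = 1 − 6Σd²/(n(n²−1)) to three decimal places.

Ranks of variable 1: 3, 2, 6, 5, 7, 4, 1
Ranks of variable 2: 3, 5, 6, 7, 2, 4, 1
d = r₁ − r₂: 0, -3, 0, -2, 5, 0, 0
d²: 0, 9, 0, 4, 25, 0, 0; Σd² = 38
ρ = 1 − 6·38/(7·48) = 1 − 228/336 = 0.321

0.321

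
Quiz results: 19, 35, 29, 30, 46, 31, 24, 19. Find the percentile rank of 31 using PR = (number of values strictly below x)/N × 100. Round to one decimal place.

62.5

N = 8.
Strictly below 31: 5. Equal to 31: 1.
PR = 5/8 × 100 = 62.5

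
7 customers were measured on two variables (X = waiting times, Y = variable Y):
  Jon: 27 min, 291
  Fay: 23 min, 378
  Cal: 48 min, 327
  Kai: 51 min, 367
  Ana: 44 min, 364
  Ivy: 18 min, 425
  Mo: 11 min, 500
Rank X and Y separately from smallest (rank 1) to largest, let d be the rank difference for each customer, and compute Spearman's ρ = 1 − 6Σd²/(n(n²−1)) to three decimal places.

Ranks of variable 1: 4, 3, 6, 7, 5, 2, 1
Ranks of variable 2: 1, 5, 2, 4, 3, 6, 7
d = r₁ − r₂: 3, -2, 4, 3, 2, -4, -6
d²: 9, 4, 16, 9, 4, 16, 36; Σd² = 94
ρ = 1 − 6·94/(7·48) = 1 − 564/336 = -0.679

-0.679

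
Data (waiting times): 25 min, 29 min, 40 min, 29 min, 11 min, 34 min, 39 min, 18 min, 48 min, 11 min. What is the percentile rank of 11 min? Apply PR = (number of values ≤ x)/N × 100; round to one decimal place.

N = 10.
Strictly below 11: 0. Equal to 11: 2.
PR = 2/10 × 100 = 20.0

20.0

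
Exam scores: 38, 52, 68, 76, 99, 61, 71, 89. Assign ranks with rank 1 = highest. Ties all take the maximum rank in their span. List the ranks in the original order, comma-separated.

Sorted (descending): 99, 89, 76, 71, 68, 61, 52, 38
No ties — each value takes its position as its rank.

8, 7, 5, 3, 1, 6, 4, 2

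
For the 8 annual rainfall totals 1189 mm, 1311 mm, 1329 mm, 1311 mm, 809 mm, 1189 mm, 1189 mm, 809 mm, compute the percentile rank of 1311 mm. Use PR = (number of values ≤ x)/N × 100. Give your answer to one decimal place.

N = 8.
Strictly below 1311: 5. Equal to 1311: 2.
PR = 7/8 × 100 = 87.5

87.5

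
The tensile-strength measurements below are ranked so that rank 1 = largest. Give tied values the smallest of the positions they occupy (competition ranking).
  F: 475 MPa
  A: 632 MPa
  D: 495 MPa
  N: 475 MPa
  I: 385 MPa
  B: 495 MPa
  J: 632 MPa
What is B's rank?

3

Sorted (descending): 632, 632, 495, 495, 475, 475, 385
The 2 values of 632 occupy positions 1–2 → each gets rank 1.
The 2 values of 495 occupy positions 3–4 → each gets rank 3.
The 2 values of 475 occupy positions 5–6 → each gets rank 5.
B has value 495 MPa → rank 3.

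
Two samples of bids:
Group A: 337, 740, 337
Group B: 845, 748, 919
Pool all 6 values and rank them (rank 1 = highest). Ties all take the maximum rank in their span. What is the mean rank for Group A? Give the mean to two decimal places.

5.33

Sorted (descending): 919, 845, 748, 740, 337, 337
The 2 values of 337 occupy positions 5–6 → each gets rank 6.
Group A values → pooled ranks: 337→6, 740→4, 337→6
Mean rank = (6 + 4 + 6) / 3 = 5.33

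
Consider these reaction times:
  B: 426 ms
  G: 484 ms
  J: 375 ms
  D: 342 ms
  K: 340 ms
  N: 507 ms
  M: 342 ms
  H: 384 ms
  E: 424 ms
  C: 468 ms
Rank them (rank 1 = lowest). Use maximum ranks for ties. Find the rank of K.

Sorted (ascending): 340, 342, 342, 375, 384, 424, 426, 468, 484, 507
The 2 values of 342 occupy positions 2–3 → each gets rank 3.
K has value 340 ms → rank 1.

1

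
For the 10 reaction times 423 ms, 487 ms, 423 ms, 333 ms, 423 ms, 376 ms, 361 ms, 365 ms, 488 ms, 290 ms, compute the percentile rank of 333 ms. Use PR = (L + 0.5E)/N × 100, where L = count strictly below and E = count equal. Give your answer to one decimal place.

N = 10.
Strictly below 333: 1. Equal to 333: 1.
PR = (1 + 0.5·1)/10 × 100 = 15.0

15.0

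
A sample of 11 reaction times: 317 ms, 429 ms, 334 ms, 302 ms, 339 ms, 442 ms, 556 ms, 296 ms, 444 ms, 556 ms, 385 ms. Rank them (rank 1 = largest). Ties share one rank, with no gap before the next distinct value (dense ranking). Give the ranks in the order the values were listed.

Sorted (descending): 556, 556, 444, 442, 429, 385, 339, 334, 317, 302, 296
The 2 values of 556 share dense rank 1.
Remaining distinct values take the next consecutive integers.

8, 4, 7, 9, 6, 3, 1, 10, 2, 1, 5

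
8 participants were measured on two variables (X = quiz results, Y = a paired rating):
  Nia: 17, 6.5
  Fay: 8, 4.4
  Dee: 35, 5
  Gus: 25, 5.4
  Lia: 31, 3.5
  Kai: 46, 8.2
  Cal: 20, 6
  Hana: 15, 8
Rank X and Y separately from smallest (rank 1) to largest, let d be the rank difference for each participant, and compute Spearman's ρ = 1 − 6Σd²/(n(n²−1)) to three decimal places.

Ranks of variable 1: 3, 1, 7, 5, 6, 8, 4, 2
Ranks of variable 2: 6, 2, 3, 4, 1, 8, 5, 7
d = r₁ − r₂: -3, -1, 4, 1, 5, 0, -1, -5
d²: 9, 1, 16, 1, 25, 0, 1, 25; Σd² = 78
ρ = 1 − 6·78/(8·63) = 1 − 468/504 = 0.071

0.071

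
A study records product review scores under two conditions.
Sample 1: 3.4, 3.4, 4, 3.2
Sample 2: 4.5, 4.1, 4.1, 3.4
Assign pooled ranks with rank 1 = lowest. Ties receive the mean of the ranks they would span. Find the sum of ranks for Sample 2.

24

Sorted (ascending): 3.2, 3.4, 3.4, 3.4, 4, 4.1, 4.1, 4.5
The 3 values of 3.4 occupy positions 2–4 → average rank 3.
The 2 values of 4.1 occupy positions 6–7 → average rank (6+7)/2 = 6.5.
Sample 2 values → pooled ranks: 4.5→8, 4.1→6.5, 4.1→6.5, 3.4→3
Rank sum = 8 + 6.5 + 6.5 + 3 = 24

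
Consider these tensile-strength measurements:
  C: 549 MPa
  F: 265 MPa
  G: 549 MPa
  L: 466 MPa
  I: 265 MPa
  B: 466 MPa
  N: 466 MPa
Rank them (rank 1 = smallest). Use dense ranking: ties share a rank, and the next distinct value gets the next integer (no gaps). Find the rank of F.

1

Sorted (ascending): 265, 265, 466, 466, 466, 549, 549
The 2 values of 265 share dense rank 1.
The 3 values of 466 share dense rank 2.
The 2 values of 549 share dense rank 3.
F has value 265 MPa → rank 1.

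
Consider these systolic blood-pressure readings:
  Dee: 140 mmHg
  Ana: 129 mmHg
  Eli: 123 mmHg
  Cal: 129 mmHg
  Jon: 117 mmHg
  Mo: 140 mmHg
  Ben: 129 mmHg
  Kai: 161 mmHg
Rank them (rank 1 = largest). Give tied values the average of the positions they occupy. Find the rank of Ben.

Sorted (descending): 161, 140, 140, 129, 129, 129, 123, 117
The 2 values of 140 occupy positions 2–3 → average rank (2+3)/2 = 2.5.
The 3 values of 129 occupy positions 4–6 → average rank 5.
Ben has value 129 mmHg → rank 5.

5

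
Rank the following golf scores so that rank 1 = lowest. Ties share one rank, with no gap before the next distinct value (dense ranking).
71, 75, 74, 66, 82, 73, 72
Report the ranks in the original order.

2, 6, 5, 1, 7, 4, 3

Sorted (ascending): 66, 71, 72, 73, 74, 75, 82
No ties — each value takes its position as its rank.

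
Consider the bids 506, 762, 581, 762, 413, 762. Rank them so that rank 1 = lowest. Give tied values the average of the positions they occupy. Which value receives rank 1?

Sorted (ascending): 413, 506, 581, 762, 762, 762
The 3 values of 762 occupy positions 4–6 → average rank 5.
Rank 1 → value 413.

413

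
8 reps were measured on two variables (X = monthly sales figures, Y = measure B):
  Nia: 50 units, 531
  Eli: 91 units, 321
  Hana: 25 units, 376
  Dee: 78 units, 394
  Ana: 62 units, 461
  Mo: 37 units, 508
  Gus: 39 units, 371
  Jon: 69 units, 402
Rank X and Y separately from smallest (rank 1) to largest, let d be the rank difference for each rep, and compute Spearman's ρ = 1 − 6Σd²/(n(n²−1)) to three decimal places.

Ranks of variable 1: 4, 8, 1, 7, 5, 2, 3, 6
Ranks of variable 2: 8, 1, 3, 4, 6, 7, 2, 5
d = r₁ − r₂: -4, 7, -2, 3, -1, -5, 1, 1
d²: 16, 49, 4, 9, 1, 25, 1, 1; Σd² = 106
ρ = 1 − 6·106/(8·63) = 1 − 636/504 = -0.262

-0.262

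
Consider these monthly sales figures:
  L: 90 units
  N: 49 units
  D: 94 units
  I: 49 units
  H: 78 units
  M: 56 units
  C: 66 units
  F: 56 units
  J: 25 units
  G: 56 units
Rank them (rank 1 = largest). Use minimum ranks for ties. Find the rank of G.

5

Sorted (descending): 94, 90, 78, 66, 56, 56, 56, 49, 49, 25
The 3 values of 56 occupy positions 5–7 → each gets rank 5.
The 2 values of 49 occupy positions 8–9 → each gets rank 8.
G has value 56 units → rank 5.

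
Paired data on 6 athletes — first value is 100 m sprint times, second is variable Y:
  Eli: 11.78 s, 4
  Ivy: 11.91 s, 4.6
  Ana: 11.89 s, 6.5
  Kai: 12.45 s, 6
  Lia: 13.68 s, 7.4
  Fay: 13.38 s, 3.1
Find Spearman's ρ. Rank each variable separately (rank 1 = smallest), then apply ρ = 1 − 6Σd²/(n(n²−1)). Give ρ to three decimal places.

Ranks of variable 1: 1, 3, 2, 4, 6, 5
Ranks of variable 2: 2, 3, 5, 4, 6, 1
d = r₁ − r₂: -1, 0, -3, 0, 0, 4
d²: 1, 0, 9, 0, 0, 16; Σd² = 26
ρ = 1 − 6·26/(6·35) = 1 − 156/210 = 0.257

0.257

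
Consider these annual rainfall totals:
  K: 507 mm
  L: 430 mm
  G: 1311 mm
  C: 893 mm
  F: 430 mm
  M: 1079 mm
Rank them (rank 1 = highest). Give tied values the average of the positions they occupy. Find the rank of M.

2

Sorted (descending): 1311, 1079, 893, 507, 430, 430
The 2 values of 430 occupy positions 5–6 → average rank (5+6)/2 = 5.5.
M has value 1079 mm → rank 2.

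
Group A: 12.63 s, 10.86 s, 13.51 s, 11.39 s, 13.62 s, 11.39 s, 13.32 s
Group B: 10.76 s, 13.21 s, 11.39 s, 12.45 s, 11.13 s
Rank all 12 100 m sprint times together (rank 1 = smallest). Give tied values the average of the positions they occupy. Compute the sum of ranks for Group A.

53

Sorted (ascending): 10.76, 10.86, 11.13, 11.39, 11.39, 11.39, 12.45, 12.63, 13.21, 13.32, 13.51, 13.62
The 3 values of 11.39 occupy positions 4–6 → average rank 5.
Group A values → pooled ranks: 12.63→8, 10.86→2, 13.51→11, 11.39→5, 13.62→12, 11.39→5, 13.32→10
Rank sum = 8 + 2 + 11 + 5 + 12 + 5 + 10 = 53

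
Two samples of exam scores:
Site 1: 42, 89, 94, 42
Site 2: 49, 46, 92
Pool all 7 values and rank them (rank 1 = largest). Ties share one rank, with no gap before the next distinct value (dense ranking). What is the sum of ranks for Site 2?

11

Sorted (descending): 94, 92, 89, 49, 46, 42, 42
The 2 values of 42 share dense rank 6.
Remaining distinct values take the next consecutive integers.
Site 2 values → pooled ranks: 49→4, 46→5, 92→2
Rank sum = 4 + 5 + 2 = 11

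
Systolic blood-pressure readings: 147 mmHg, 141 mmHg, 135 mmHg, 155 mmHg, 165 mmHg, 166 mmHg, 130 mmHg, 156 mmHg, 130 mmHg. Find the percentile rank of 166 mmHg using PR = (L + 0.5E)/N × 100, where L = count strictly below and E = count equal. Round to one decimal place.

N = 9.
Strictly below 166: 8. Equal to 166: 1.
PR = (8 + 0.5·1)/9 × 100 = 94.4

94.4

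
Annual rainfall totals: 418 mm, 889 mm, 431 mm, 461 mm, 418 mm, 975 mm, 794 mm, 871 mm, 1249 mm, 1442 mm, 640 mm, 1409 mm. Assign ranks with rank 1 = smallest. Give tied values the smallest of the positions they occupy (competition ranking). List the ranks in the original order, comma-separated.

1, 8, 3, 4, 1, 9, 6, 7, 10, 12, 5, 11

Sorted (ascending): 418, 418, 431, 461, 640, 794, 871, 889, 975, 1249, 1409, 1442
The 2 values of 418 occupy positions 1–2 → each gets rank 1.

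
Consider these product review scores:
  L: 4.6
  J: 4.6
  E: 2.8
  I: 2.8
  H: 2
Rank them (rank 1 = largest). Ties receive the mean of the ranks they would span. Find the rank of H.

Sorted (descending): 4.6, 4.6, 2.8, 2.8, 2
The 2 values of 4.6 occupy positions 1–2 → average rank (1+2)/2 = 1.5.
The 2 values of 2.8 occupy positions 3–4 → average rank (3+4)/2 = 3.5.
H has value 2 → rank 5.

5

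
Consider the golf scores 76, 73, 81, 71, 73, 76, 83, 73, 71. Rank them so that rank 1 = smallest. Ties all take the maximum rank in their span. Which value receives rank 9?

83

Sorted (ascending): 71, 71, 73, 73, 73, 76, 76, 81, 83
The 2 values of 71 occupy positions 1–2 → each gets rank 2.
The 3 values of 73 occupy positions 3–5 → each gets rank 5.
The 2 values of 76 occupy positions 6–7 → each gets rank 7.
Rank 9 → value 83.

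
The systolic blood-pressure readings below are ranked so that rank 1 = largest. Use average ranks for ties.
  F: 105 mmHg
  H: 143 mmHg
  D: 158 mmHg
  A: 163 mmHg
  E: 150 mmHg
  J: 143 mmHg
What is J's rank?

4.5

Sorted (descending): 163, 158, 150, 143, 143, 105
The 2 values of 143 occupy positions 4–5 → average rank (4+5)/2 = 4.5.
J has value 143 mmHg → rank 4.5.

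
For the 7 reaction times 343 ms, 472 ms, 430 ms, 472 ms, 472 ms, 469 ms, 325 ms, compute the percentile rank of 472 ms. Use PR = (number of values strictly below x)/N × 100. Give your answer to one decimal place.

57.1

N = 7.
Strictly below 472: 4. Equal to 472: 3.
PR = 4/7 × 100 = 57.1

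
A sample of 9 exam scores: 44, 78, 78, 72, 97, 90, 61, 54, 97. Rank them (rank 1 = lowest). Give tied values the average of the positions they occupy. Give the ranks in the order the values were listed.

1, 5.5, 5.5, 4, 8.5, 7, 3, 2, 8.5

Sorted (ascending): 44, 54, 61, 72, 78, 78, 90, 97, 97
The 2 values of 78 occupy positions 5–6 → average rank (5+6)/2 = 5.5.
The 2 values of 97 occupy positions 8–9 → average rank (8+9)/2 = 8.5.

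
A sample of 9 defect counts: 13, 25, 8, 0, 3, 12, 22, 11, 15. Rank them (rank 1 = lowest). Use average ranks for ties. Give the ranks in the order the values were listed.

6, 9, 3, 1, 2, 5, 8, 4, 7

Sorted (ascending): 0, 3, 8, 11, 12, 13, 15, 22, 25
No ties — each value takes its position as its rank.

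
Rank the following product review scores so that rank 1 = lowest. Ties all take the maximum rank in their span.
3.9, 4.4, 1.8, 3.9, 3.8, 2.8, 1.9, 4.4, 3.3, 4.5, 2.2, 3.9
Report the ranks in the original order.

Sorted (ascending): 1.8, 1.9, 2.2, 2.8, 3.3, 3.8, 3.9, 3.9, 3.9, 4.4, 4.4, 4.5
The 3 values of 3.9 occupy positions 7–9 → each gets rank 9.
The 2 values of 4.4 occupy positions 10–11 → each gets rank 11.

9, 11, 1, 9, 6, 4, 2, 11, 5, 12, 3, 9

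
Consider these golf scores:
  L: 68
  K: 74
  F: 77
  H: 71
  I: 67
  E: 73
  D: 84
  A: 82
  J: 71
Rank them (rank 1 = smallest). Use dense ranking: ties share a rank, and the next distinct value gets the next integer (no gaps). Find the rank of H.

3

Sorted (ascending): 67, 68, 71, 71, 73, 74, 77, 82, 84
The 2 values of 71 share dense rank 3.
Remaining distinct values take the next consecutive integers.
H has value 71 → rank 3.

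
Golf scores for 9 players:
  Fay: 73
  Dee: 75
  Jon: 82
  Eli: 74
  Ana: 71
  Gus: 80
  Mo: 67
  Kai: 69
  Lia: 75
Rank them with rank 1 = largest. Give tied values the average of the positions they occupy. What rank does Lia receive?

3.5

Sorted (descending): 82, 80, 75, 75, 74, 73, 71, 69, 67
The 2 values of 75 occupy positions 3–4 → average rank (3+4)/2 = 3.5.
Lia has value 75 → rank 3.5.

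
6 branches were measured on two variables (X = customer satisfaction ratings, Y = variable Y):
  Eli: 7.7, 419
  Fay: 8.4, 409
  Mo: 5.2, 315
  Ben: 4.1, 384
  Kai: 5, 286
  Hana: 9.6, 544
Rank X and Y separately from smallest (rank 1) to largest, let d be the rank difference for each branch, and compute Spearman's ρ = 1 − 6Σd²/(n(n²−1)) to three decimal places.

0.771

Ranks of variable 1: 4, 5, 3, 1, 2, 6
Ranks of variable 2: 5, 4, 2, 3, 1, 6
d = r₁ − r₂: -1, 1, 1, -2, 1, 0
d²: 1, 1, 1, 4, 1, 0; Σd² = 8
ρ = 1 − 6·8/(6·35) = 1 − 48/210 = 0.771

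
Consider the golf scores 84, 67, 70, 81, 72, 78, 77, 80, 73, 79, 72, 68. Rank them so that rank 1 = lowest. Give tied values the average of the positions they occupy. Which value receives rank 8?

78

Sorted (ascending): 67, 68, 70, 72, 72, 73, 77, 78, 79, 80, 81, 84
The 2 values of 72 occupy positions 4–5 → average rank (4+5)/2 = 4.5.
Rank 8 → value 78.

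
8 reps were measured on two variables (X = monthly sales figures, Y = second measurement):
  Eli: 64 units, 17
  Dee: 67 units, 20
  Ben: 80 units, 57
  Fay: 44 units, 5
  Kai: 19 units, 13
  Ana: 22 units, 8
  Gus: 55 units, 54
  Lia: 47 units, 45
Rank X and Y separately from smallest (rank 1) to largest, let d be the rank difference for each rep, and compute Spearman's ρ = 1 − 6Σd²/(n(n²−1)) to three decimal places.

0.714

Ranks of variable 1: 6, 7, 8, 3, 1, 2, 5, 4
Ranks of variable 2: 4, 5, 8, 1, 3, 2, 7, 6
d = r₁ − r₂: 2, 2, 0, 2, -2, 0, -2, -2
d²: 4, 4, 0, 4, 4, 0, 4, 4; Σd² = 24
ρ = 1 − 6·24/(8·63) = 1 − 144/504 = 0.714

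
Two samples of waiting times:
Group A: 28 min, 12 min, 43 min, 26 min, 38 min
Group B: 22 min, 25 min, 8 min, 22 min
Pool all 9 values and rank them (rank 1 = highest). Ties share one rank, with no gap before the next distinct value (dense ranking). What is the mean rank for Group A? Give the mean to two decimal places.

3.40

Sorted (descending): 43, 38, 28, 26, 25, 22, 22, 12, 8
The 2 values of 22 share dense rank 6.
Remaining distinct values take the next consecutive integers.
Group A values → pooled ranks: 28→3, 12→7, 43→1, 26→4, 38→2
Mean rank = (3 + 7 + 1 + 4 + 2) / 5 = 3.40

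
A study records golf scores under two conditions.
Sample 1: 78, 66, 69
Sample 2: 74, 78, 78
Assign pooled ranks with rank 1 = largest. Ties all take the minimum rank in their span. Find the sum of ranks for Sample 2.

Sorted (descending): 78, 78, 78, 74, 69, 66
The 3 values of 78 occupy positions 1–3 → each gets rank 1.
Sample 2 values → pooled ranks: 74→4, 78→1, 78→1
Rank sum = 4 + 1 + 1 = 6

6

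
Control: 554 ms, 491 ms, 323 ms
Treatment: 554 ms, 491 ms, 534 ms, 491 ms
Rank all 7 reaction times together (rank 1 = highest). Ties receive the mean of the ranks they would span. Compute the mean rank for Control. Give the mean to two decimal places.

4.50

Sorted (descending): 554, 554, 534, 491, 491, 491, 323
The 2 values of 554 occupy positions 1–2 → average rank (1+2)/2 = 1.5.
The 3 values of 491 occupy positions 4–6 → average rank 5.
Control values → pooled ranks: 554→1.5, 491→5, 323→7
Mean rank = (1.5 + 5 + 7) / 3 = 4.50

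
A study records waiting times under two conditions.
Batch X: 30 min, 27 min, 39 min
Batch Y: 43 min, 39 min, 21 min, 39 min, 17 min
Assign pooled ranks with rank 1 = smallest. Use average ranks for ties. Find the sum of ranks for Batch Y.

Sorted (ascending): 17, 21, 27, 30, 39, 39, 39, 43
The 3 values of 39 occupy positions 5–7 → average rank 6.
Batch Y values → pooled ranks: 43→8, 39→6, 21→2, 39→6, 17→1
Rank sum = 8 + 6 + 2 + 6 + 1 = 23

23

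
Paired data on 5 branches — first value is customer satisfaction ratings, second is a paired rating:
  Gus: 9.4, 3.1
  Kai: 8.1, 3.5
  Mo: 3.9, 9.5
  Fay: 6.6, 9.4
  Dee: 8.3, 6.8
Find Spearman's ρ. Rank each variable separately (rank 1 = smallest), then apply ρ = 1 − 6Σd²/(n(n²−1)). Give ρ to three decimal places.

Ranks of variable 1: 5, 3, 1, 2, 4
Ranks of variable 2: 1, 2, 5, 4, 3
d = r₁ − r₂: 4, 1, -4, -2, 1
d²: 16, 1, 16, 4, 1; Σd² = 38
ρ = 1 − 6·38/(5·24) = 1 − 228/120 = -0.900

-0.900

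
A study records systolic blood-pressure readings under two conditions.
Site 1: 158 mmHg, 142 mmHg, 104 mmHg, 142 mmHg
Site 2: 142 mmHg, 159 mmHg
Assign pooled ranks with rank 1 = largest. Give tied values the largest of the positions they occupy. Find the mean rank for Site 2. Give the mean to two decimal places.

Sorted (descending): 159, 158, 142, 142, 142, 104
The 3 values of 142 occupy positions 3–5 → each gets rank 5.
Site 2 values → pooled ranks: 142→5, 159→1
Mean rank = (5 + 1) / 2 = 3.00

3.00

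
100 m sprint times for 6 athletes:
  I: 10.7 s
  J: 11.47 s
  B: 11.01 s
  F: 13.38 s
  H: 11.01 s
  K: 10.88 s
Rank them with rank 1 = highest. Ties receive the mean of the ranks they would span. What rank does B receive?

3.5

Sorted (descending): 13.38, 11.47, 11.01, 11.01, 10.88, 10.7
The 2 values of 11.01 occupy positions 3–4 → average rank (3+4)/2 = 3.5.
B has value 11.01 s → rank 3.5.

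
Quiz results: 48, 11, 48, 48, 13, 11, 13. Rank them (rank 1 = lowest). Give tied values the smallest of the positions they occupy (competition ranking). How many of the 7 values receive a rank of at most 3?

4

Sorted (ascending): 11, 11, 13, 13, 48, 48, 48
The 2 values of 11 occupy positions 1–2 → each gets rank 1.
The 2 values of 13 occupy positions 3–4 → each gets rank 3.
The 3 values of 48 occupy positions 5–7 → each gets rank 5.
Ranks ≤ 3: {1, 1, 3, 3} → 4 values.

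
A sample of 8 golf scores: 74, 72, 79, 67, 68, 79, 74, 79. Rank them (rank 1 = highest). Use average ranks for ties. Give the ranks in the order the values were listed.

4.5, 6, 2, 8, 7, 2, 4.5, 2

Sorted (descending): 79, 79, 79, 74, 74, 72, 68, 67
The 3 values of 79 occupy positions 1–3 → average rank 2.
The 2 values of 74 occupy positions 4–5 → average rank (4+5)/2 = 4.5.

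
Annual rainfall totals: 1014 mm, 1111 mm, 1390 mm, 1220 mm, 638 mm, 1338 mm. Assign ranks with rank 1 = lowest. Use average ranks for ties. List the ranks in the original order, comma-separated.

2, 3, 6, 4, 1, 5

Sorted (ascending): 638, 1014, 1111, 1220, 1338, 1390
No ties — each value takes its position as its rank.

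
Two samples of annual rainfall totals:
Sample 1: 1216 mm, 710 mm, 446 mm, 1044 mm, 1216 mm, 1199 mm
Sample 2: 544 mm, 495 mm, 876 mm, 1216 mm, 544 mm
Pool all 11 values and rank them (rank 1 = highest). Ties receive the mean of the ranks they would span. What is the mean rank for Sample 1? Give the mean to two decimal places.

5.17

Sorted (descending): 1216, 1216, 1216, 1199, 1044, 876, 710, 544, 544, 495, 446
The 3 values of 1216 occupy positions 1–3 → average rank 2.
The 2 values of 544 occupy positions 8–9 → average rank (8+9)/2 = 8.5.
Sample 1 values → pooled ranks: 1216→2, 710→7, 446→11, 1044→5, 1216→2, 1199→4
Mean rank = (2 + 7 + 11 + 5 + 2 + 4) / 6 = 5.17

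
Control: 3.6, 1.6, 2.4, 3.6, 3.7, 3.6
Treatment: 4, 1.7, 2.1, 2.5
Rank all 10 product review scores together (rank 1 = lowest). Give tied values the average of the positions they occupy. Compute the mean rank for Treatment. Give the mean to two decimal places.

Sorted (ascending): 1.6, 1.7, 2.1, 2.4, 2.5, 3.6, 3.6, 3.6, 3.7, 4
The 3 values of 3.6 occupy positions 6–8 → average rank 7.
Treatment values → pooled ranks: 4→10, 1.7→2, 2.1→3, 2.5→5
Mean rank = (10 + 2 + 3 + 5) / 4 = 5.00

5.00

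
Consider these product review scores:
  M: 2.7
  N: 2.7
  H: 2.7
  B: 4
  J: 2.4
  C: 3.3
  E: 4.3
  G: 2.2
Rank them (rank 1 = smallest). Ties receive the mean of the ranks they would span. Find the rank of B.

7

Sorted (ascending): 2.2, 2.4, 2.7, 2.7, 2.7, 3.3, 4, 4.3
The 3 values of 2.7 occupy positions 3–5 → average rank 4.
B has value 4 → rank 7.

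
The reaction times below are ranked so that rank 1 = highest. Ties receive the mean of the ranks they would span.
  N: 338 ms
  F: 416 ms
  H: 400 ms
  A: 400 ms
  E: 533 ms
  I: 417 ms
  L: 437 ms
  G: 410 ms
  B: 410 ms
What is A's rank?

Sorted (descending): 533, 437, 417, 416, 410, 410, 400, 400, 338
The 2 values of 410 occupy positions 5–6 → average rank (5+6)/2 = 5.5.
The 2 values of 400 occupy positions 7–8 → average rank (7+8)/2 = 7.5.
A has value 400 ms → rank 7.5.

7.5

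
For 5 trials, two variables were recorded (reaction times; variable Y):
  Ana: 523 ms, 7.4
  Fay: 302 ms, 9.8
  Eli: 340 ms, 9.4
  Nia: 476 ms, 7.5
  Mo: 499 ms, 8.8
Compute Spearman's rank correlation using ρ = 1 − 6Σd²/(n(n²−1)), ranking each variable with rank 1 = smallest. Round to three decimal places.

-0.900

Ranks of variable 1: 5, 1, 2, 3, 4
Ranks of variable 2: 1, 5, 4, 2, 3
d = r₁ − r₂: 4, -4, -2, 1, 1
d²: 16, 16, 4, 1, 1; Σd² = 38
ρ = 1 − 6·38/(5·24) = 1 − 228/120 = -0.900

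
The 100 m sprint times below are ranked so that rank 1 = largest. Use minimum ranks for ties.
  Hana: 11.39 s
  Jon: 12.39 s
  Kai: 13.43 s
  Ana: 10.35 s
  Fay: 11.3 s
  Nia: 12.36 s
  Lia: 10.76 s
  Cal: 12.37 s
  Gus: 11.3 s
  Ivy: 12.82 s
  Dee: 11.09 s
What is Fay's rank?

7

Sorted (descending): 13.43, 12.82, 12.39, 12.37, 12.36, 11.39, 11.3, 11.3, 11.09, 10.76, 10.35
The 2 values of 11.3 occupy positions 7–8 → each gets rank 7.
Fay has value 11.3 s → rank 7.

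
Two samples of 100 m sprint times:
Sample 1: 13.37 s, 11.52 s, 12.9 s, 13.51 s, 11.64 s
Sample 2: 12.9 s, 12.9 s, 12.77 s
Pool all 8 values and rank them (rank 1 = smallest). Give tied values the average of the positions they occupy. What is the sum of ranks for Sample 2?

13

Sorted (ascending): 11.52, 11.64, 12.77, 12.9, 12.9, 12.9, 13.37, 13.51
The 3 values of 12.9 occupy positions 4–6 → average rank 5.
Sample 2 values → pooled ranks: 12.9→5, 12.9→5, 12.77→3
Rank sum = 5 + 5 + 3 = 13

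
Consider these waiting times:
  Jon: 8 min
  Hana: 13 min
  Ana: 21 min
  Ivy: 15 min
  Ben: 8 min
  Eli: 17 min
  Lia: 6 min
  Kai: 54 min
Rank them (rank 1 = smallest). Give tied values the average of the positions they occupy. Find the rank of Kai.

Sorted (ascending): 6, 8, 8, 13, 15, 17, 21, 54
The 2 values of 8 occupy positions 2–3 → average rank (2+3)/2 = 2.5.
Kai has value 54 min → rank 8.

8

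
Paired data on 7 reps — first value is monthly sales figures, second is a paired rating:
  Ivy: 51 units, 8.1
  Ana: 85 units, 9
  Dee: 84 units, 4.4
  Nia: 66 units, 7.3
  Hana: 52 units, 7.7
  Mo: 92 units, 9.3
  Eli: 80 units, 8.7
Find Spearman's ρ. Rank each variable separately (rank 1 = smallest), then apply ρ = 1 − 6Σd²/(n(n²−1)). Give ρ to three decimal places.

0.500

Ranks of variable 1: 1, 6, 5, 3, 2, 7, 4
Ranks of variable 2: 4, 6, 1, 2, 3, 7, 5
d = r₁ − r₂: -3, 0, 4, 1, -1, 0, -1
d²: 9, 0, 16, 1, 1, 0, 1; Σd² = 28
ρ = 1 − 6·28/(7·48) = 1 − 168/336 = 0.500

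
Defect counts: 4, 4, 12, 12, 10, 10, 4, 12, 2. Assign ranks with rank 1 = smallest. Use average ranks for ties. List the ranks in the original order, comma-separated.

Sorted (ascending): 2, 4, 4, 4, 10, 10, 12, 12, 12
The 3 values of 4 occupy positions 2–4 → average rank 3.
The 2 values of 10 occupy positions 5–6 → average rank (5+6)/2 = 5.5.
The 3 values of 12 occupy positions 7–9 → average rank 8.

3, 3, 8, 8, 5.5, 5.5, 3, 8, 1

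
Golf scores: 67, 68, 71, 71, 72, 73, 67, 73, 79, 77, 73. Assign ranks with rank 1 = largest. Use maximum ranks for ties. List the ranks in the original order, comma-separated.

11, 9, 8, 8, 6, 5, 11, 5, 1, 2, 5

Sorted (descending): 79, 77, 73, 73, 73, 72, 71, 71, 68, 67, 67
The 3 values of 73 occupy positions 3–5 → each gets rank 5.
The 2 values of 71 occupy positions 7–8 → each gets rank 8.
The 2 values of 67 occupy positions 10–11 → each gets rank 11.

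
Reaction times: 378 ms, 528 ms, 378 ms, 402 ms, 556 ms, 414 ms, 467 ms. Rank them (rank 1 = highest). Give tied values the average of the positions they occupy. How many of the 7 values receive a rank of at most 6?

5

Sorted (descending): 556, 528, 467, 414, 402, 378, 378
The 2 values of 378 occupy positions 6–7 → average rank (6+7)/2 = 6.5.
Ranks ≤ 6: {1, 2, 3, 4, 5} → 5 values.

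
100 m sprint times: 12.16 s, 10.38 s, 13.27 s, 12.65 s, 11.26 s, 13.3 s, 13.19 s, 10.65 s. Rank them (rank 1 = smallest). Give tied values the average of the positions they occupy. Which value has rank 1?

Sorted (ascending): 10.38, 10.65, 11.26, 12.16, 12.65, 13.19, 13.27, 13.3
No ties — each value takes its position as its rank.
Rank 1 → value 10.38.

10.38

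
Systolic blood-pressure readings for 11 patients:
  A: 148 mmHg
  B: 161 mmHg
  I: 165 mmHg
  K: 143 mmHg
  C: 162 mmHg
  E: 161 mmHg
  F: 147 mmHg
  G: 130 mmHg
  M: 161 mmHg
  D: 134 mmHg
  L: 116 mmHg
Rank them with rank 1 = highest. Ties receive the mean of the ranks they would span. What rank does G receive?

10

Sorted (descending): 165, 162, 161, 161, 161, 148, 147, 143, 134, 130, 116
The 3 values of 161 occupy positions 3–5 → average rank 4.
G has value 130 mmHg → rank 10.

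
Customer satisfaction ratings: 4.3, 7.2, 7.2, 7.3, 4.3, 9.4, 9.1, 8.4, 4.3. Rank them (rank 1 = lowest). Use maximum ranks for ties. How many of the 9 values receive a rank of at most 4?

Sorted (ascending): 4.3, 4.3, 4.3, 7.2, 7.2, 7.3, 8.4, 9.1, 9.4
The 3 values of 4.3 occupy positions 1–3 → each gets rank 3.
The 2 values of 7.2 occupy positions 4–5 → each gets rank 5.
Ranks ≤ 4: {3, 3, 3} → 3 values.

3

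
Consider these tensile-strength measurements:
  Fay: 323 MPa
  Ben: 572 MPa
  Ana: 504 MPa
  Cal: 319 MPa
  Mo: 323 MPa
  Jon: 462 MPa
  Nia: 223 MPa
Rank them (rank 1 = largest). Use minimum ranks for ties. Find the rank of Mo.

Sorted (descending): 572, 504, 462, 323, 323, 319, 223
The 2 values of 323 occupy positions 4–5 → each gets rank 4.
Mo has value 323 MPa → rank 4.

4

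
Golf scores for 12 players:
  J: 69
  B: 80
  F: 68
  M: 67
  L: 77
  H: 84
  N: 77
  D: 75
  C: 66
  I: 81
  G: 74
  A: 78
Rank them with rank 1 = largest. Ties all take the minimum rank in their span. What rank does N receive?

5

Sorted (descending): 84, 81, 80, 78, 77, 77, 75, 74, 69, 68, 67, 66
The 2 values of 77 occupy positions 5–6 → each gets rank 5.
N has value 77 → rank 5.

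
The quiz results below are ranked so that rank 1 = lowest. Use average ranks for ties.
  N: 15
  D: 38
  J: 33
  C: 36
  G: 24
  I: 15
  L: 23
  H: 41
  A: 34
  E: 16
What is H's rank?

Sorted (ascending): 15, 15, 16, 23, 24, 33, 34, 36, 38, 41
The 2 values of 15 occupy positions 1–2 → average rank (1+2)/2 = 1.5.
H has value 41 → rank 10.

10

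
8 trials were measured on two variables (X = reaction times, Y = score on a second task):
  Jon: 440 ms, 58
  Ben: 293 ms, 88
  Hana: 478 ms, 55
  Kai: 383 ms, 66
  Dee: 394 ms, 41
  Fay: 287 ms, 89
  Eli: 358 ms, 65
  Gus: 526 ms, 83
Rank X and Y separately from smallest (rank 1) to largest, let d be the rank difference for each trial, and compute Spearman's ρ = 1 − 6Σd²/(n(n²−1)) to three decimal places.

-0.548

Ranks of variable 1: 6, 2, 7, 4, 5, 1, 3, 8
Ranks of variable 2: 3, 7, 2, 5, 1, 8, 4, 6
d = r₁ − r₂: 3, -5, 5, -1, 4, -7, -1, 2
d²: 9, 25, 25, 1, 16, 49, 1, 4; Σd² = 130
ρ = 1 − 6·130/(8·63) = 1 − 780/504 = -0.548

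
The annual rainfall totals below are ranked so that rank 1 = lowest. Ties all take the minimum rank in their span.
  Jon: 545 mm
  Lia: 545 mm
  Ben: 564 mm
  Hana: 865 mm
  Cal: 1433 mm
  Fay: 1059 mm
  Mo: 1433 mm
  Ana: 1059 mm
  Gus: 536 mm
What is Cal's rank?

Sorted (ascending): 536, 545, 545, 564, 865, 1059, 1059, 1433, 1433
The 2 values of 545 occupy positions 2–3 → each gets rank 2.
The 2 values of 1059 occupy positions 6–7 → each gets rank 6.
The 2 values of 1433 occupy positions 8–9 → each gets rank 8.
Cal has value 1433 mm → rank 8.

8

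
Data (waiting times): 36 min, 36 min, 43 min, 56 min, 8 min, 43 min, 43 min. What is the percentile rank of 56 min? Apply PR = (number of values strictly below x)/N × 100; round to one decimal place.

85.7

N = 7.
Strictly below 56: 6. Equal to 56: 1.
PR = 6/7 × 100 = 85.7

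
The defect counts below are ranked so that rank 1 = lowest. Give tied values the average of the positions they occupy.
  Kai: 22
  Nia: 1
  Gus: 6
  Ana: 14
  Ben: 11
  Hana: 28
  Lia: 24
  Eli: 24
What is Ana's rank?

Sorted (ascending): 1, 6, 11, 14, 22, 24, 24, 28
The 2 values of 24 occupy positions 6–7 → average rank (6+7)/2 = 6.5.
Ana has value 14 → rank 4.

4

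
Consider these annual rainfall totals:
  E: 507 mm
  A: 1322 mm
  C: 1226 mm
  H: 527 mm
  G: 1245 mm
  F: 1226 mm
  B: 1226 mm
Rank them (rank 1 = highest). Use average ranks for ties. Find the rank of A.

1

Sorted (descending): 1322, 1245, 1226, 1226, 1226, 527, 507
The 3 values of 1226 occupy positions 3–5 → average rank 4.
A has value 1322 mm → rank 1.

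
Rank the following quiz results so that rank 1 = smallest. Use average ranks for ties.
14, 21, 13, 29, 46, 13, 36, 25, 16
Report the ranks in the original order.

Sorted (ascending): 13, 13, 14, 16, 21, 25, 29, 36, 46
The 2 values of 13 occupy positions 1–2 → average rank (1+2)/2 = 1.5.

3, 5, 1.5, 7, 9, 1.5, 8, 6, 4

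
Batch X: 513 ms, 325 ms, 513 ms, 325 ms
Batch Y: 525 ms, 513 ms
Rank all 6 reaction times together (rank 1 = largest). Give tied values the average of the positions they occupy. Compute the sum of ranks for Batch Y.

4

Sorted (descending): 525, 513, 513, 513, 325, 325
The 3 values of 513 occupy positions 2–4 → average rank 3.
The 2 values of 325 occupy positions 5–6 → average rank (5+6)/2 = 5.5.
Batch Y values → pooled ranks: 525→1, 513→3
Rank sum = 1 + 3 = 4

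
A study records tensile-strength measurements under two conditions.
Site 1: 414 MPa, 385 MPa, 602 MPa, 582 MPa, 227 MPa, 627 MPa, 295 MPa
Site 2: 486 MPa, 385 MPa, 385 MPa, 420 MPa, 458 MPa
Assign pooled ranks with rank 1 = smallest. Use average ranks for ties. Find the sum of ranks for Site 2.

Sorted (ascending): 227, 295, 385, 385, 385, 414, 420, 458, 486, 582, 602, 627
The 3 values of 385 occupy positions 3–5 → average rank 4.
Site 2 values → pooled ranks: 486→9, 385→4, 385→4, 420→7, 458→8
Rank sum = 9 + 4 + 4 + 7 + 8 = 32

32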